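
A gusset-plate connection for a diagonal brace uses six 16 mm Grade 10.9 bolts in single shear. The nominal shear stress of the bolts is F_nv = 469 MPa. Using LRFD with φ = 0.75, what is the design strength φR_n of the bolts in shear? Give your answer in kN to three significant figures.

424 kN

A_b = π × 16² / 4 = 201.1 mm².
R_n = F_nv · A_b · n · n_s = 469 × 201.1 × 6 × 1 / 1000 = 565.8 kN.
Design strength φR_n = 0.75 × 565.8 = 424 kN.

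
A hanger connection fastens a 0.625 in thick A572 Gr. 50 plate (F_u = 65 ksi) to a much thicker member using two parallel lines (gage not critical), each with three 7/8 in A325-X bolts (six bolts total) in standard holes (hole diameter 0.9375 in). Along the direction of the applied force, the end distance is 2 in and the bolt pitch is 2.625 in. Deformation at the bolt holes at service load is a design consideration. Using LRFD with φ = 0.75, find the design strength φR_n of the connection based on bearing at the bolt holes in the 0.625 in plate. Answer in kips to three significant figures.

Per bolt r_n = 1.2 l_c t F_u ≤ 2.4 d t F_u; upper limit = 2.4 × 0.875 × 0.625 × 65 = 85.31 kips.
Edge bolt: l_c = 2 − 0.9375/2 = 1.531 in → 1.2 × 1.531 × 0.625 × 65 = 74.65 → r_n = 74.65 kips.
Interior bolts: l_c = 2.625 − 0.9375 = 1.688 in → 1.2 × 1.688 × 0.625 × 65 = 82.27 → r_n = 82.27 kips.
R_n = 2 × 74.65 + 4 × 82.27 = 478.4 kips.
Design strength φR_n = 0.75 × 478.4 = 359 kips.

359 kips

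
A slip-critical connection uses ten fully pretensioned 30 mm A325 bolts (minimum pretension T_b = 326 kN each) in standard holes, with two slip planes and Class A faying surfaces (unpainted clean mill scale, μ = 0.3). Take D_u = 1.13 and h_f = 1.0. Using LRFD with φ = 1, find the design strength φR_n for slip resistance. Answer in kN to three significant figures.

2210 kN

R_n = μ · D_u · h_f · T_b · n_s · n_b = 0.3 × 1.13 × 1.0 × 326 × 2 × 10 = 2210 kN.
Design strength φR_n = 1 × 2210 = 2210 kN.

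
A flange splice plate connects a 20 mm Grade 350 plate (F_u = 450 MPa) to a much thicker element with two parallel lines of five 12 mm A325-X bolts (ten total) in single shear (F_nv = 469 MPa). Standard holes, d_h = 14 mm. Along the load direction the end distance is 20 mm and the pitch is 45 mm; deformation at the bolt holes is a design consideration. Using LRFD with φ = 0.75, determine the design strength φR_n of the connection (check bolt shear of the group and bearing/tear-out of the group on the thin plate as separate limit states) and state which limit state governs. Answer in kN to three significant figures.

Bolt shear: A_b = π·12²/4 = 113.1 mm²; R_n = 469 × 113.1 × 10 × 1 / 1000 = 530.4 kN → 0.75 × 530.4 = 398 kN.
Bearing (1.2 l_c t F_u ≤ 2.4 d t F_u): upper limit = 2.4·12·20·450 / 1000 = 259.2 kN.
  Edge l_c = 20 − 14/2 = 13 → r_n = 140.4 kN; interior l_c = 45 − 14 = 31 → r_n = 259.2 kN.
  R_n,bearing = 2·140.4 + 8·259.2 = 2354 kN → 0.75 × 2354 = 1770 kN.
Bolt shear governs: 398 kN.

398 kN (bolt shear governs)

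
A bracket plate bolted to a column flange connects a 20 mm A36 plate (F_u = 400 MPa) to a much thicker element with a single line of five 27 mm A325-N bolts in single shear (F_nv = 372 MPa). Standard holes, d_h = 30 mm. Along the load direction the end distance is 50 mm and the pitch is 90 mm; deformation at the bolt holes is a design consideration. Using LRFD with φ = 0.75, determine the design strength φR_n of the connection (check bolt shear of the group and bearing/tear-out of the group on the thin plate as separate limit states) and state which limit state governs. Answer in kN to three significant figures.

799 kN (bolt shear governs)

Bolt shear: A_b = π·27²/4 = 572.6 mm²; R_n = 372 × 572.6 × 5 × 1 / 1000 = 1065 kN → 0.75 × 1065 = 799 kN.
Bearing (1.2 l_c t F_u ≤ 2.4 d t F_u): upper limit = 2.4·27·20·400 / 1000 = 518.4 kN.
  Edge l_c = 50 − 30/2 = 35 → r_n = 336 kN; interior l_c = 90 − 30 = 60 → r_n = 518.4 kN.
  R_n,bearing = 1·336 + 4·518.4 = 2410 kN → 0.75 × 2410 = 1810 kN.
Bolt shear governs: 799 kN.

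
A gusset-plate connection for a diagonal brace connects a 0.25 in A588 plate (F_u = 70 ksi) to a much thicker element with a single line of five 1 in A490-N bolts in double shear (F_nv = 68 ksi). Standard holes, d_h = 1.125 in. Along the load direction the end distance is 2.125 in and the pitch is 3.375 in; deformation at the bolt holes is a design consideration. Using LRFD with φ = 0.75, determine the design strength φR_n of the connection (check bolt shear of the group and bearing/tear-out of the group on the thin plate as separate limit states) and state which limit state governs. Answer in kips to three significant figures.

Bolt shear: A_b = π·1²/4 = 0.7854 in²; R_n = 68 × 0.7854 × 5 × 2 = 534.1 kips → 0.75 × 534.1 = 401 kips.
Bearing (1.2 l_c t F_u ≤ 2.4 d t F_u): upper limit = 2.4·1·0.25·70 = 42 kips.
  Edge l_c = 2.125 − 1.125/2 = 1.562 → r_n = 32.81 kips; interior l_c = 3.375 − 1.125 = 2.25 → r_n = 42 kips.
  R_n,bearing = 1·32.81 + 4·42 = 200.8 kips → 0.75 × 200.8 = 151 kips.
Bearing governs: 151 kips.

151 kips (bearing governs)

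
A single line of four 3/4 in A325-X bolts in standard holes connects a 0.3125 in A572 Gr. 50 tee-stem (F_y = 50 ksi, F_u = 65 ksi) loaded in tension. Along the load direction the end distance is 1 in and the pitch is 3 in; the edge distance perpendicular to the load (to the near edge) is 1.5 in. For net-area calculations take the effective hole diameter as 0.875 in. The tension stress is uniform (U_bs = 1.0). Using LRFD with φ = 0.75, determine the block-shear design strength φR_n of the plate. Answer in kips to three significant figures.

79.6 kips

Shear plane L_v = 1 + 3·3 = 10 in; A_gv = 10 × 0.3125 = 3.125 in².
A_nv = (10 − 3.5·0.875) × 0.3125 = 2.168 in².
A_nt = (1.5 − 0.5·0.875) × 0.3125 = 0.332 in².
0.6 F_u A_nv = 84.55 kips; 0.6 F_y A_gv = 93.75 kips → shear rupture governs the shear term.
R_n = 84.55 + 1.0 × 65 × 0.332 = 106.1 kips.
Design strength φR_n = 0.75 × 106.1 = 79.6 kips.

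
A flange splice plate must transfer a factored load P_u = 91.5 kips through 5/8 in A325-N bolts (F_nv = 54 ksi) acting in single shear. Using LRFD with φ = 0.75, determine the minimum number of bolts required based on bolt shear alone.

8 bolts

A_b = π·0.625²/4 = 0.3068 in².
Per-bolt design strength φR_n = 0.75 × 54 × 0.3068 × 1 = 12.43 kips.
n ≥ 91.5 / 12.43 = 7.364 → use 8 bolts.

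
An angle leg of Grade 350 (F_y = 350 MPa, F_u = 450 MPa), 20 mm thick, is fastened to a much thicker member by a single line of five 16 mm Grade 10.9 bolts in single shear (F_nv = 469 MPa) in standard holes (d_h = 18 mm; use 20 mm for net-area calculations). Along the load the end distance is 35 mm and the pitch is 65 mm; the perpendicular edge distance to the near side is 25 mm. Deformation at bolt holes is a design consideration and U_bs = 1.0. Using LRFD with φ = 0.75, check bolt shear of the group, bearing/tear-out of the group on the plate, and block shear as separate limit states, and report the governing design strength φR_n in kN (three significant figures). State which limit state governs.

354 kN (bolt shear governs)

Bolt shear: A_b = π·16²/4 = 201.1 mm²; R_n = 469 × 201.1 × 5 × 1 / 1000 = 471.5 kN → 0.75 × 471.5 = 354 kN.
Bearing: edge l_c = 26, r_n = 280.8 kN; interior l_c = 47, r_n = 345.6 kN; R_n = 280.8 + 4·345.6 = 1663 kN → 1250 kN.
Block shear: A_gv = 5900, A_nv = 4100, A_nt = 300 mm²; R_n = min(0.6F_uA_nv, 0.6F_yA_gv) + U_bs·F_u·A_nt = 1242 kN → 932 kN.
Bolt shear governs: 354 kN.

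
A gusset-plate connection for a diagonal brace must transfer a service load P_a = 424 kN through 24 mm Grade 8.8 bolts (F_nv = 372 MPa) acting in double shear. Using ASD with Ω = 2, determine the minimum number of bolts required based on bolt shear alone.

3 bolts

A_b = π·24²/4 = 452.4 mm².
Per-bolt allowable strength R_n/Ω = 372 × 452.4 × 2 / 1000 / 2 = 168.3 kN.
n ≥ 424 / 168.3 = 2.519 → use 3 bolts.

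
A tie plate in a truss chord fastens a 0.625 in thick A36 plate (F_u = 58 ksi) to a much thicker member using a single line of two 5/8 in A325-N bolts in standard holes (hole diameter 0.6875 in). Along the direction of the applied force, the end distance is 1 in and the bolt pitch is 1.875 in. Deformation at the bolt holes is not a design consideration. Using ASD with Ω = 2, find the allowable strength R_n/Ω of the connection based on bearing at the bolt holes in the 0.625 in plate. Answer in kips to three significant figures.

Per bolt r_n = 1.5 l_c t F_u ≤ 3.0 d t F_u; upper limit = 3.0 × 0.625 × 0.625 × 58 = 67.97 kips.
Edge bolt: l_c = 1 − 0.6875/2 = 0.6562 in → 1.5 × 0.6562 × 0.625 × 58 = 35.68 → r_n = 35.68 kips.
Interior bolts: l_c = 1.875 − 0.6875 = 1.188 in → 1.5 × 1.188 × 0.625 × 58 = 64.57 → r_n = 64.57 kips.
R_n = 1 × 35.68 + 1 × 64.57 = 100.3 kips.
Allowable strength R_n/Ω = 100.3 / 2 = 50.1 kips.

50.1 kips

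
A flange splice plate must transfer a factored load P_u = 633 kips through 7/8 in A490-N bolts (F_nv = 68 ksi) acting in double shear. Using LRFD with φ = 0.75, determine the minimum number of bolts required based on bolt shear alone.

11 bolts

A_b = π·0.875²/4 = 0.6013 in².
Per-bolt design strength φR_n = 0.75 × 68 × 0.6013 × 2 = 61.33 kips.
n ≥ 633 / 61.33 = 10.32 → use 11 bolts.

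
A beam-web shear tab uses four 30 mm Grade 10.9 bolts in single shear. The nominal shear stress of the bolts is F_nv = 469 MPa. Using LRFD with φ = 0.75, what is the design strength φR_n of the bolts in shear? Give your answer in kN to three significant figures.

995 kN

A_b = π × 30² / 4 = 706.9 mm².
R_n = F_nv · A_b · n · n_s = 469 × 706.9 × 4 × 1 / 1000 = 1326 kN.
Design strength φR_n = 0.75 × 1326 = 995 kN.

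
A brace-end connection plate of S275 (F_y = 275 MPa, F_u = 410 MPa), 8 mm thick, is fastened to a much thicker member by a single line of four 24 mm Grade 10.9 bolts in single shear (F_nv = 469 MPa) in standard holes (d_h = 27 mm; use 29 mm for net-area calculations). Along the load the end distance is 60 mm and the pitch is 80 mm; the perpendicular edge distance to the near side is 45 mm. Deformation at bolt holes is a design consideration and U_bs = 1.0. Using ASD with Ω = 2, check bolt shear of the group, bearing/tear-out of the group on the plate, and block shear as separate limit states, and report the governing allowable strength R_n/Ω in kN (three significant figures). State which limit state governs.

245 kN (block shear governs)

Bolt shear: A_b = π·24²/4 = 452.4 mm²; R_n = 469 × 452.4 × 4 × 1 / 1000 = 848.7 kN → 848.7 / 2 = 424 kN.
Bearing: edge l_c = 46.5, r_n = 183 kN; interior l_c = 53, r_n = 188.9 kN; R_n = 183 + 3·188.9 = 749.8 kN → 375 kN.
Block shear: A_gv = 2400, A_nv = 1588, A_nt = 244 mm²; R_n = min(0.6F_uA_nv, 0.6F_yA_gv) + U_bs·F_u·A_nt = 490.7 kN → 245 kN.
Block shear governs: 245 kN.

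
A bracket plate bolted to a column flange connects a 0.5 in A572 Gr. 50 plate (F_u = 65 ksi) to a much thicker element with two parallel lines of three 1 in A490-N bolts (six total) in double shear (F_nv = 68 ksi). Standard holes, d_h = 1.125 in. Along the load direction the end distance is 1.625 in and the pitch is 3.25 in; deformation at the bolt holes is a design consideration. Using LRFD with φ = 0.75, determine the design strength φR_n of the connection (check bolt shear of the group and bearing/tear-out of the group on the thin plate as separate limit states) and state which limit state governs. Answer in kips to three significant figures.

Bolt shear: A_b = π·1²/4 = 0.7854 in²; R_n = 68 × 0.7854 × 6 × 2 = 640.9 kips → 0.75 × 640.9 = 481 kips.
Bearing (1.2 l_c t F_u ≤ 2.4 d t F_u): upper limit = 2.4·1·0.5·65 = 78 kips.
  Edge l_c = 1.625 − 1.125/2 = 1.062 → r_n = 41.44 kips; interior l_c = 3.25 − 1.125 = 2.125 → r_n = 78 kips.
  R_n,bearing = 2·41.44 + 4·78 = 394.9 kips → 0.75 × 394.9 = 296 kips.
Bearing governs: 296 kips.

296 kips (bearing governs)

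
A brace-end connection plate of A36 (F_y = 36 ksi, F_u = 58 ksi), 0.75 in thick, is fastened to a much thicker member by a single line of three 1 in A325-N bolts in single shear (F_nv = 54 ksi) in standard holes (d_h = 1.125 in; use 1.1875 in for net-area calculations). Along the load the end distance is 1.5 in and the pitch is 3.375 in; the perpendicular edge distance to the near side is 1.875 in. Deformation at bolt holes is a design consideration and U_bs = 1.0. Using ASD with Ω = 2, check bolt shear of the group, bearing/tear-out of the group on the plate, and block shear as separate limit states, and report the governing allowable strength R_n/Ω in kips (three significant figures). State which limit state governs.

Bolt shear: A_b = π·1²/4 = 0.7854 in²; R_n = 54 × 0.7854 × 3 × 1 = 127.2 kips → 127.2 / 2 = 63.6 kips.
Bearing: edge l_c = 0.9375, r_n = 48.94 kips; interior l_c = 2.25, r_n = 104.4 kips; R_n = 48.94 + 2·104.4 = 257.7 kips → 129 kips.
Block shear: A_gv = 6.188, A_nv = 3.961, A_nt = 0.9609 in²; R_n = min(0.6F_uA_nv, 0.6F_yA_gv) + U_bs·F_u·A_nt = 189.4 kips → 94.7 kips.
Bolt shear governs: 63.6 kips.

63.6 kips (bolt shear governs)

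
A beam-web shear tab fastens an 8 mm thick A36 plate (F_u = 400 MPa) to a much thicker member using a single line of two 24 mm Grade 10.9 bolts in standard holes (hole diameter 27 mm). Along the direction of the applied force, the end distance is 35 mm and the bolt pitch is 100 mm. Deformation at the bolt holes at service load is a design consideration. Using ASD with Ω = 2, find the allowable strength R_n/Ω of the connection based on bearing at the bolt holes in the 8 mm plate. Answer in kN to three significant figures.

133 kN

Per bolt r_n = 1.2 l_c t F_u ≤ 2.4 d t F_u; upper limit = 2.4 × 24 × 8 × 400 / 1000 = 184.3 kN.
Edge bolt: l_c = 35 − 27/2 = 21.5 mm → 1.2 × 21.5 × 8 × 400 / 1000 = 82.56 → r_n = 82.56 kN.
Interior bolts: l_c = 100 − 27 = 73 mm → 1.2 × 73 × 8 × 400 / 1000 = 280.3 → r_n = 184.3 kN.
R_n = 1 × 82.56 + 1 × 184.3 = 266.9 kN.
Allowable strength R_n/Ω = 266.9 / 2 = 133 kN.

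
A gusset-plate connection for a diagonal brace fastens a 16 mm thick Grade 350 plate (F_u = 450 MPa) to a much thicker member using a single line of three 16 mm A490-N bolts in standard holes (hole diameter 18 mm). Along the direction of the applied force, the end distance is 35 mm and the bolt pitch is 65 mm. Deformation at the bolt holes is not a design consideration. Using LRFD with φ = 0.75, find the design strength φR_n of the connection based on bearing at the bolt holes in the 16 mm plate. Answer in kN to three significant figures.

Per bolt r_n = 1.5 l_c t F_u ≤ 3.0 d t F_u; upper limit = 3.0 × 16 × 16 × 450 / 1000 = 345.6 kN.
Edge bolt: l_c = 35 − 18/2 = 26 mm → 1.5 × 26 × 16 × 450 / 1000 = 280.8 → r_n = 280.8 kN.
Interior bolts: l_c = 65 − 18 = 47 mm → 1.5 × 47 × 16 × 450 / 1000 = 507.6 → r_n = 345.6 kN.
R_n = 1 × 280.8 + 2 × 345.6 = 972 kN.
Design strength φR_n = 0.75 × 972 = 729 kN.

729 kN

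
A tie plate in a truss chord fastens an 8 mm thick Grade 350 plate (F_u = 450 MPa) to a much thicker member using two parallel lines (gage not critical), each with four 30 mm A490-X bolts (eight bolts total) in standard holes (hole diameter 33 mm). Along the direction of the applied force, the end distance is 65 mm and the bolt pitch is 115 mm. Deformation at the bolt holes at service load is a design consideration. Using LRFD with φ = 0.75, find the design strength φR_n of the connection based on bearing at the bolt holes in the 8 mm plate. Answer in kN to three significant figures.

1480 kN

Per bolt r_n = 1.2 l_c t F_u ≤ 2.4 d t F_u; upper limit = 2.4 × 30 × 8 × 450 / 1000 = 259.2 kN.
Edge bolt: l_c = 65 − 33/2 = 48.5 mm → 1.2 × 48.5 × 8 × 450 / 1000 = 209.5 → r_n = 209.5 kN.
Interior bolts: l_c = 115 − 33 = 82 mm → 1.2 × 82 × 8 × 450 / 1000 = 354.2 → r_n = 259.2 kN.
R_n = 2 × 209.5 + 6 × 259.2 = 1974 kN.
Design strength φR_n = 0.75 × 1974 = 1480 kN.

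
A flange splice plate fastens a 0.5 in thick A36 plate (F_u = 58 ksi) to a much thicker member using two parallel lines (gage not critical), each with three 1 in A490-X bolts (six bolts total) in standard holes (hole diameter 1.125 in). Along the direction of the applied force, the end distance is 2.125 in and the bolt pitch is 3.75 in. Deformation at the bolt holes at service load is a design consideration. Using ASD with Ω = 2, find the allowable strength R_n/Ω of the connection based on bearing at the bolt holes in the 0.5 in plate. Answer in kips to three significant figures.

194 kips

Per bolt r_n = 1.2 l_c t F_u ≤ 2.4 d t F_u; upper limit = 2.4 × 1 × 0.5 × 58 = 69.6 kips.
Edge bolt: l_c = 2.125 − 1.125/2 = 1.562 in → 1.2 × 1.562 × 0.5 × 58 = 54.38 → r_n = 54.38 kips.
Interior bolts: l_c = 3.75 − 1.125 = 2.625 in → 1.2 × 2.625 × 0.5 × 58 = 91.35 → r_n = 69.6 kips.
R_n = 2 × 54.38 + 4 × 69.6 = 387.1 kips.
Allowable strength R_n/Ω = 387.1 / 2 = 194 kips.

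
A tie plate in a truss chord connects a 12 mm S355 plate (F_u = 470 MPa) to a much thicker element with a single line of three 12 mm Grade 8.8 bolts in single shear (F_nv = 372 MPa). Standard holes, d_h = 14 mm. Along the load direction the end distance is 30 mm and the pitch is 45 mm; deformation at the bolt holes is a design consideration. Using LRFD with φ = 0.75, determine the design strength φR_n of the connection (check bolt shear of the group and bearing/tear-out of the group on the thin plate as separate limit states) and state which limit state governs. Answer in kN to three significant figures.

94.7 kN (bolt shear governs)

Bolt shear: A_b = π·12²/4 = 113.1 mm²; R_n = 372 × 113.1 × 3 × 1 / 1000 = 126.2 kN → 0.75 × 126.2 = 94.7 kN.
Bearing (1.2 l_c t F_u ≤ 2.4 d t F_u): upper limit = 2.4·12·12·470 / 1000 = 162.4 kN.
  Edge l_c = 30 − 14/2 = 23 → r_n = 155.7 kN; interior l_c = 45 − 14 = 31 → r_n = 162.4 kN.
  R_n,bearing = 1·155.7 + 2·162.4 = 480.5 kN → 0.75 × 480.5 = 360 kN.
Bolt shear governs: 94.7 kN.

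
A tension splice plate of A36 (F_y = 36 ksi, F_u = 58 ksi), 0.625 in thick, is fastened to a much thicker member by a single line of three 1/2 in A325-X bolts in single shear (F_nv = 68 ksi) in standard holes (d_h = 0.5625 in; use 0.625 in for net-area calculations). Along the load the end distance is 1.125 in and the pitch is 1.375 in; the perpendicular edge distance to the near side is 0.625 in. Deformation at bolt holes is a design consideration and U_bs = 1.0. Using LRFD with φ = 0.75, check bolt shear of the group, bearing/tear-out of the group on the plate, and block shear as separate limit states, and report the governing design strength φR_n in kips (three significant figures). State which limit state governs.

30 kips (bolt shear governs)

Bolt shear: A_b = π·0.5²/4 = 0.1963 in²; R_n = 68 × 0.1963 × 3 × 1 = 40.06 kips → 0.75 × 40.06 = 30 kips.
Bearing: edge l_c = 0.8438, r_n = 36.7 kips; interior l_c = 0.8125, r_n = 35.34 kips; R_n = 36.7 + 2·35.34 = 107.4 kips → 80.5 kips.
Block shear: A_gv = 2.422, A_nv = 1.445, A_nt = 0.1953 in²; R_n = min(0.6F_uA_nv, 0.6F_yA_gv) + U_bs·F_u·A_nt = 61.62 kips → 46.2 kips.
Bolt shear governs: 30 kips.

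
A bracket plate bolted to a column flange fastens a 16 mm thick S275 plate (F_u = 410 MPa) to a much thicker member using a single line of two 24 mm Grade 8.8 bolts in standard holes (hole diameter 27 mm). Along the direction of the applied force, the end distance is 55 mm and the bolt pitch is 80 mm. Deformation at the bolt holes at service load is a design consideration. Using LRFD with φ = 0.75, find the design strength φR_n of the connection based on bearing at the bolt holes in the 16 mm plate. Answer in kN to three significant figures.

Per bolt r_n = 1.2 l_c t F_u ≤ 2.4 d t F_u; upper limit = 2.4 × 24 × 16 × 410 / 1000 = 377.9 kN.
Edge bolt: l_c = 55 − 27/2 = 41.5 mm → 1.2 × 41.5 × 16 × 410 / 1000 = 326.7 → r_n = 326.7 kN.
Interior bolts: l_c = 80 − 27 = 53 mm → 1.2 × 53 × 16 × 410 / 1000 = 417.2 → r_n = 377.9 kN.
R_n = 1 × 326.7 + 1 × 377.9 = 704.5 kN.
Design strength φR_n = 0.75 × 704.5 = 528 kN.

528 kN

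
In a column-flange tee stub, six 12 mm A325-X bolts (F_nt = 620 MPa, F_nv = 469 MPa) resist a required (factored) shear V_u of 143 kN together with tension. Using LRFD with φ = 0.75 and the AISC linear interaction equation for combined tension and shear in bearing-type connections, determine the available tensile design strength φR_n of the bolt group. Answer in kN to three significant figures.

A_b = π·12²/4 = 113.1 mm²; f_rv = 143 × 1000 / (6 × 113.1) = 210.7 MPa.
F'_nt = 1.3 F_nt − (F_nt / φF_nv) f_rv = 1.3·620 − (620/(0.75·469))·210.7 = 434.6 MPa, capped at F_nt → F'_nt = 434.6 MPa.
R_n = F'_nt · A_b · n = 434.6 × 113.1 × 6 / 1000 = 294.9 kN.
Design strength φR_n = 0.75 × 294.9 = 221 kN.

221 kN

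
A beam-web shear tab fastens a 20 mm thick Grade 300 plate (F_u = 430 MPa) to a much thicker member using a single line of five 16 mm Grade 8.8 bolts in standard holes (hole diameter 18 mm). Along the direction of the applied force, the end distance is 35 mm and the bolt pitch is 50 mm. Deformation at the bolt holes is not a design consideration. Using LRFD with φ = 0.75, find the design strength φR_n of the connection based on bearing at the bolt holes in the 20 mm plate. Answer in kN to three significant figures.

1490 kN

Per bolt r_n = 1.5 l_c t F_u ≤ 3.0 d t F_u; upper limit = 3.0 × 16 × 20 × 430 / 1000 = 412.8 kN.
Edge bolt: l_c = 35 − 18/2 = 26 mm → 1.5 × 26 × 20 × 430 / 1000 = 335.4 → r_n = 335.4 kN.
Interior bolts: l_c = 50 − 18 = 32 mm → 1.5 × 32 × 20 × 430 / 1000 = 412.8 → r_n = 412.8 kN.
R_n = 1 × 335.4 + 4 × 412.8 = 1987 kN.
Design strength φR_n = 0.75 × 1987 = 1490 kN.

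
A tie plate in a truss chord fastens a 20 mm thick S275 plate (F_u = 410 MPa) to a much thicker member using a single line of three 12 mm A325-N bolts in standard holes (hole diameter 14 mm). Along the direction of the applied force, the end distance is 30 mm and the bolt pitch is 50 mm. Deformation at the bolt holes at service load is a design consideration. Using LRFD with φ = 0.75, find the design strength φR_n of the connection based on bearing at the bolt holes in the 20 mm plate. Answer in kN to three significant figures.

524 kN

Per bolt r_n = 1.2 l_c t F_u ≤ 2.4 d t F_u; upper limit = 2.4 × 12 × 20 × 410 / 1000 = 236.2 kN.
Edge bolt: l_c = 30 − 14/2 = 23 mm → 1.2 × 23 × 20 × 410 / 1000 = 226.3 → r_n = 226.3 kN.
Interior bolts: l_c = 50 − 14 = 36 mm → 1.2 × 36 × 20 × 410 / 1000 = 354.2 → r_n = 236.2 kN.
R_n = 1 × 226.3 + 2 × 236.2 = 698.6 kN.
Design strength φR_n = 0.75 × 698.6 = 524 kN.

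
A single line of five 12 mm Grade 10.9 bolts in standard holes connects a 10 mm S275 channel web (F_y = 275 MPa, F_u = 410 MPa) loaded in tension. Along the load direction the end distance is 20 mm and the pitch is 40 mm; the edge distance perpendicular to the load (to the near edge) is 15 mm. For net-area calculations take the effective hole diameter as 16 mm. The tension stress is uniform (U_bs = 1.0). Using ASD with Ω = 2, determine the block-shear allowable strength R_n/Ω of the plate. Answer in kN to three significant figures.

147 kN

Shear plane L_v = 20 + 4·40 = 180 mm; A_gv = 180 × 10 = 1800 mm².
A_nv = (180 − 4.5·16) × 10 = 1080 mm².
A_nt = (15 − 0.5·16) × 10 = 70 mm².
0.6 F_u A_nv = 265.7 kN; 0.6 F_y A_gv = 297 kN → shear rupture governs the shear term.
R_n = 265.7 + 1.0 × 410 × 70 / 1000 = 294.4 kN.
Allowable strength R_n/Ω = 294.4 / 2 = 147 kN.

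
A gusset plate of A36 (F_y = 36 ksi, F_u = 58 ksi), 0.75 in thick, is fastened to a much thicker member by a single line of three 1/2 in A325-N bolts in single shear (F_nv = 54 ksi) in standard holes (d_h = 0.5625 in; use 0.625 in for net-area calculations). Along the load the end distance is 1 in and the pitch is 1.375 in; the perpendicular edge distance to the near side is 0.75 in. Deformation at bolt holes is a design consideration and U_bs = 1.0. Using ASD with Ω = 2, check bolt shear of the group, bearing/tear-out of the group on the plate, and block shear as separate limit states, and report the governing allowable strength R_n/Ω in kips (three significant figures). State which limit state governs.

Bolt shear: A_b = π·0.5²/4 = 0.1963 in²; R_n = 54 × 0.1963 × 3 × 1 = 31.81 kips → 31.81 / 2 = 15.9 kips.
Bearing: edge l_c = 0.7188, r_n = 37.52 kips; interior l_c = 0.8125, r_n = 42.41 kips; R_n = 37.52 + 2·42.41 = 122.3 kips → 61.2 kips.
Block shear: A_gv = 2.812, A_nv = 1.641, A_nt = 0.3281 in²; R_n = min(0.6F_uA_nv, 0.6F_yA_gv) + U_bs·F_u·A_nt = 76.12 kips → 38.1 kips.
Bolt shear governs: 15.9 kips.

15.9 kips (bolt shear governs)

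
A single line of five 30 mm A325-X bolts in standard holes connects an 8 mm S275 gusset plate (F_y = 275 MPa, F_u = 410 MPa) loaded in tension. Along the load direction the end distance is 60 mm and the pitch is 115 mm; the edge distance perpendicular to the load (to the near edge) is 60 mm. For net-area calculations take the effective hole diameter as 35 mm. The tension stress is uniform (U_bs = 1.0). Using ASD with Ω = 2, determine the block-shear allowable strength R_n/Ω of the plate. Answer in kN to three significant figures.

413 kN

Shear plane L_v = 60 + 4·115 = 520 mm; A_gv = 520 × 8 = 4160 mm².
A_nv = (520 − 4.5·35) × 8 = 2900 mm².
A_nt = (60 − 0.5·35) × 8 = 340 mm².
0.6 F_u A_nv = 713.4 kN; 0.6 F_y A_gv = 686.4 kN → shear yielding governs the shear term.
R_n = 686.4 + 1.0 × 410 × 340 / 1000 = 825.8 kN.
Allowable strength R_n/Ω = 825.8 / 2 = 413 kN.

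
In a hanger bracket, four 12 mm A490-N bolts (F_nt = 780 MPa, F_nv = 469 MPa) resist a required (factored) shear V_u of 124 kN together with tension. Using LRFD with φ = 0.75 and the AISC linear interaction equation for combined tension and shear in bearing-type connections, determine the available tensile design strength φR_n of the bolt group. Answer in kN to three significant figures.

138 kN

A_b = π·12²/4 = 113.1 mm²; f_rv = 124 × 1000 / (4 × 113.1) = 274.1 MPa.
F'_nt = 1.3 F_nt − (F_nt / φF_nv) f_rv = 1.3·780 − (780/(0.75·469))·274.1 = 406.2 MPa, capped at F_nt → F'_nt = 406.2 MPa.
R_n = F'_nt · A_b · n = 406.2 × 113.1 × 4 / 1000 = 183.8 kN.
Design strength φR_n = 0.75 × 183.8 = 138 kN.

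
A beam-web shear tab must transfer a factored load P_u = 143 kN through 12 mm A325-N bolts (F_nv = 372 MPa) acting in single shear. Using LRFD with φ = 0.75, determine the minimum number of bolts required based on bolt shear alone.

5 bolts

A_b = π·12²/4 = 113.1 mm².
Per-bolt design strength φR_n = 0.75 × 372 × 113.1 × 1 / 1000 = 31.55 kN.
n ≥ 143 / 31.55 = 4.532 → use 5 bolts.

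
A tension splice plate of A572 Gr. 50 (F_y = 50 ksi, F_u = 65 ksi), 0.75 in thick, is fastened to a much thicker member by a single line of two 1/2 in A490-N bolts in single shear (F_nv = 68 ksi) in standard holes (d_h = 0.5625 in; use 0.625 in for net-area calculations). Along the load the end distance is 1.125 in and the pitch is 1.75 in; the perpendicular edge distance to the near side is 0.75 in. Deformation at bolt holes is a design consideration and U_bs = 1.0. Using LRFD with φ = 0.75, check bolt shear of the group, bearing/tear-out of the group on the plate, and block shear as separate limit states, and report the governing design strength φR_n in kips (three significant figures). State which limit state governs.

Bolt shear: A_b = π·0.5²/4 = 0.1963 in²; R_n = 68 × 0.1963 × 2 × 1 = 26.7 kips → 0.75 × 26.7 = 20 kips.
Bearing: edge l_c = 0.8438, r_n = 49.36 kips; interior l_c = 1.188, r_n = 58.5 kips; R_n = 49.36 + 1·58.5 = 107.9 kips → 80.9 kips.
Block shear: A_gv = 2.156, A_nv = 1.453, A_nt = 0.3281 in²; R_n = min(0.6F_uA_nv, 0.6F_yA_gv) + U_bs·F_u·A_nt = 78 kips → 58.5 kips.
Bolt shear governs: 20 kips.

20 kips (bolt shear governs)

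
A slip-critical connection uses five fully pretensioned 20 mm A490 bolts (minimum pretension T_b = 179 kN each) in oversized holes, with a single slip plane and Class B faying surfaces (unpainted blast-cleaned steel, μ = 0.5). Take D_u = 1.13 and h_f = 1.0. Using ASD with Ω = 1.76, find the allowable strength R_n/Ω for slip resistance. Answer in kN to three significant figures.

287 kN

R_n = μ · D_u · h_f · T_b · n_s · n_b = 0.5 × 1.13 × 1.0 × 179 × 1 × 5 = 505.7 kN.
Allowable strength R_n/Ω = 505.7 / 1.76 = 287 kN.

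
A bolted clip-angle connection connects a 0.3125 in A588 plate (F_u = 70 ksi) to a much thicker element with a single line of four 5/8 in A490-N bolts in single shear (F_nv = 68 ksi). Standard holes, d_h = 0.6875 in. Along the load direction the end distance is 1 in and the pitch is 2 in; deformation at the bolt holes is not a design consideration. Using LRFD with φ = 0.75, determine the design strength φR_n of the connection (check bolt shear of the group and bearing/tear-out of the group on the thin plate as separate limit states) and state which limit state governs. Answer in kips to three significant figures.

62.6 kips (bolt shear governs)

Bolt shear: A_b = π·0.625²/4 = 0.3068 in²; R_n = 68 × 0.3068 × 4 × 1 = 83.45 kips → 0.75 × 83.45 = 62.6 kips.
Bearing (1.5 l_c t F_u ≤ 3.0 d t F_u): upper limit = 3.0·0.625·0.3125·70 = 41.02 kips.
  Edge l_c = 1 − 0.6875/2 = 0.6562 → r_n = 21.53 kips; interior l_c = 2 − 0.6875 = 1.312 → r_n = 41.02 kips.
  R_n,bearing = 1·21.53 + 3·41.02 = 144.6 kips → 0.75 × 144.6 = 108 kips.
Bolt shear governs: 62.6 kips.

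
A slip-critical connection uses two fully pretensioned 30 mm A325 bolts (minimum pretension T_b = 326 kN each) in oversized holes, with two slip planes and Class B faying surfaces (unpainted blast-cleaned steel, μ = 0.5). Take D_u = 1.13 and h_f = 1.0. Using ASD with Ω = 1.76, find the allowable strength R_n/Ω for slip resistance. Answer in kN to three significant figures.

419 kN

R_n = μ · D_u · h_f · T_b · n_s · n_b = 0.5 × 1.13 × 1.0 × 326 × 2 × 2 = 736.8 kN.
Allowable strength R_n/Ω = 736.8 / 1.76 = 419 kN.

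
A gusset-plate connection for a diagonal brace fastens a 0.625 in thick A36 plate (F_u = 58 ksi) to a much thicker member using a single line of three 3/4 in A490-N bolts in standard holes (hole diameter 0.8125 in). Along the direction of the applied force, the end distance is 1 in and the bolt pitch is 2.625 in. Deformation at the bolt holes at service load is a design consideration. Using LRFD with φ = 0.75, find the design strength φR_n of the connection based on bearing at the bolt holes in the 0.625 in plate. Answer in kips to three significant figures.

Per bolt r_n = 1.2 l_c t F_u ≤ 2.4 d t F_u; upper limit = 2.4 × 0.75 × 0.625 × 58 = 65.25 kips.
Edge bolt: l_c = 1 − 0.8125/2 = 0.5938 in → 1.2 × 0.5938 × 0.625 × 58 = 25.83 → r_n = 25.83 kips.
Interior bolts: l_c = 2.625 − 0.8125 = 1.812 in → 1.2 × 1.812 × 0.625 × 58 = 78.84 → r_n = 65.25 kips.
R_n = 1 × 25.83 + 2 × 65.25 = 156.3 kips.
Design strength φR_n = 0.75 × 156.3 = 117 kips.

117 kips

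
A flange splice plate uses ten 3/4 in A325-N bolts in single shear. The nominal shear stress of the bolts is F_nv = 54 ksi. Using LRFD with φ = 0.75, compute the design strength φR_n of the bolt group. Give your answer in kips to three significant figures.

A_b = π × 0.75² / 4 = 0.4418 in².
R_n = F_nv · A_b · n · n_s = 54 × 0.4418 × 10 × 1 = 238.6 kips.
Design strength φR_n = 0.75 × 238.6 = 179 kips.

179 kips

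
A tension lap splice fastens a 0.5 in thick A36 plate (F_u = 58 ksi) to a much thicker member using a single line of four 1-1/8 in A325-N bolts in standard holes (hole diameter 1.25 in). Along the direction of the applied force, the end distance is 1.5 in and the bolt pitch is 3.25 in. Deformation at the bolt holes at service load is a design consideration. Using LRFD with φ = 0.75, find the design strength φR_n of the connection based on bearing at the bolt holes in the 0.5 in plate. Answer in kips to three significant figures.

179 kips

Per bolt r_n = 1.2 l_c t F_u ≤ 2.4 d t F_u; upper limit = 2.4 × 1.125 × 0.5 × 58 = 78.3 kips.
Edge bolt: l_c = 1.5 − 1.25/2 = 0.875 in → 1.2 × 0.875 × 0.5 × 58 = 30.45 → r_n = 30.45 kips.
Interior bolts: l_c = 3.25 − 1.25 = 2 in → 1.2 × 2 × 0.5 × 58 = 69.6 → r_n = 69.6 kips.
R_n = 1 × 30.45 + 3 × 69.6 = 239.2 kips.
Design strength φR_n = 0.75 × 239.2 = 179 kips.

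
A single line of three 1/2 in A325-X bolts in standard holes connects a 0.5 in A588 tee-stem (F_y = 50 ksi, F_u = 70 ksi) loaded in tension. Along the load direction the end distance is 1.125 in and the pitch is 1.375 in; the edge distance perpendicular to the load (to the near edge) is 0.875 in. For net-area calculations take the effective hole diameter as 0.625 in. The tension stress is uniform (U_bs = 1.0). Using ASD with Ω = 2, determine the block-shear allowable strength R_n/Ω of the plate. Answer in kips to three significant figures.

34.1 kips

Shear plane L_v = 1.125 + 2·1.375 = 3.875 in; A_gv = 3.875 × 0.5 = 1.938 in².
A_nv = (3.875 − 2.5·0.625) × 0.5 = 1.156 in².
A_nt = (0.875 − 0.5·0.625) × 0.5 = 0.2812 in².
0.6 F_u A_nv = 48.56 kips; 0.6 F_y A_gv = 58.12 kips → shear rupture governs the shear term.
R_n = 48.56 + 1.0 × 70 × 0.2812 = 68.25 kips.
Allowable strength R_n/Ω = 68.25 / 2 = 34.1 kips.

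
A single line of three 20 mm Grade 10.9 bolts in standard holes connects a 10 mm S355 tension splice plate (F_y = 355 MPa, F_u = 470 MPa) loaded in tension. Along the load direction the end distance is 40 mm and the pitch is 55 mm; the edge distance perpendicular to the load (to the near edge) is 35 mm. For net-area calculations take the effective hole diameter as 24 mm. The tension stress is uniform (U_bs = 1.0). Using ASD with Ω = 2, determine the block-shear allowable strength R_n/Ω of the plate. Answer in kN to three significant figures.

181 kN

Shear plane L_v = 40 + 2·55 = 150 mm; A_gv = 150 × 10 = 1500 mm².
A_nv = (150 − 2.5·24) × 10 = 900 mm².
A_nt = (35 − 0.5·24) × 10 = 230 mm².
0.6 F_u A_nv = 253.8 kN; 0.6 F_y A_gv = 319.5 kN → shear rupture governs the shear term.
R_n = 253.8 + 1.0 × 470 × 230 / 1000 = 361.9 kN.
Allowable strength R_n/Ω = 361.9 / 2 = 181 kN.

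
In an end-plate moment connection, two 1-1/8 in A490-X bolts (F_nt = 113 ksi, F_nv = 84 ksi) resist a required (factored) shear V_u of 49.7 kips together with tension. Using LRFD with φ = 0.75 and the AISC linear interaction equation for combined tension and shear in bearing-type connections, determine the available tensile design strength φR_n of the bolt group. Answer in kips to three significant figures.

A_b = π·1.125²/4 = 0.994 in²; f_rv = 49.7 / (2 × 0.994) = 25 ksi.
F'_nt = 1.3 F_nt − (F_nt / φF_nv) f_rv = 1.3·113 − (113/(0.75·84))·25 = 102.1 ksi, capped at F_nt → F'_nt = 102.1 ksi.
R_n = F'_nt · A_b · n = 102.1 × 0.994 × 2 = 202.9 kips.
Design strength φR_n = 0.75 × 202.9 = 152 kips.

152 kips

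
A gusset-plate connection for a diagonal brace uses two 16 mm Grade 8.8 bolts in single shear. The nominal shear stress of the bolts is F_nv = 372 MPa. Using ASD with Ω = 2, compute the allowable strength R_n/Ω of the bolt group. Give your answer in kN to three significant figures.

A_b = π × 16² / 4 = 201.1 mm².
R_n = F_nv · A_b · n · n_s = 372 × 201.1 × 2 × 1 / 1000 = 149.6 kN.
Allowable strength R_n/Ω = 149.6 / 2 = 74.8 kN.

74.8 kN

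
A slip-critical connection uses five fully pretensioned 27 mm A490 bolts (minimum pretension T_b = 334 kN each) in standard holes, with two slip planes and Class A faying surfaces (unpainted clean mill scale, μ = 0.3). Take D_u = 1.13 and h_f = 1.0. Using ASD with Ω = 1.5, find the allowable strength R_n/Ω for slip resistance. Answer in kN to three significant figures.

755 kN

R_n = μ · D_u · h_f · T_b · n_s · n_b = 0.3 × 1.13 × 1.0 × 334 × 2 × 5 = 1132 kN.
Allowable strength R_n/Ω = 1132 / 1.5 = 755 kN.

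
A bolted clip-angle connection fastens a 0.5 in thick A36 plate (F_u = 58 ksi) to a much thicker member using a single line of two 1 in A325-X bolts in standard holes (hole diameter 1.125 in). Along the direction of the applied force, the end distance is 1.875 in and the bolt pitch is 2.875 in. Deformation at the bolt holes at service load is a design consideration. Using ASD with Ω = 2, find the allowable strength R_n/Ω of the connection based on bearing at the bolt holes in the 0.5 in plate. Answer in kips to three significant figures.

Per bolt r_n = 1.2 l_c t F_u ≤ 2.4 d t F_u; upper limit = 2.4 × 1 × 0.5 × 58 = 69.6 kips.
Edge bolt: l_c = 1.875 − 1.125/2 = 1.312 in → 1.2 × 1.312 × 0.5 × 58 = 45.67 → r_n = 45.67 kips.
Interior bolts: l_c = 2.875 − 1.125 = 1.75 in → 1.2 × 1.75 × 0.5 × 58 = 60.9 → r_n = 60.9 kips.
R_n = 1 × 45.67 + 1 × 60.9 = 106.6 kips.
Allowable strength R_n/Ω = 106.6 / 2 = 53.3 kips.

53.3 kips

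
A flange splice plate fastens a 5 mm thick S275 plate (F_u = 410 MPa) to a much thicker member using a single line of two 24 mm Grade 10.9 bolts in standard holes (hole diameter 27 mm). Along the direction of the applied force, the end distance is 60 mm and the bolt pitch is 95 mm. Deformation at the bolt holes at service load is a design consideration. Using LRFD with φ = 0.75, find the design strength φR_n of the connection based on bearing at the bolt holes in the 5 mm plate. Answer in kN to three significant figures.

174 kN

Per bolt r_n = 1.2 l_c t F_u ≤ 2.4 d t F_u; upper limit = 2.4 × 24 × 5 × 410 / 1000 = 118.1 kN.
Edge bolt: l_c = 60 − 27/2 = 46.5 mm → 1.2 × 46.5 × 5 × 410 / 1000 = 114.4 → r_n = 114.4 kN.
Interior bolts: l_c = 95 − 27 = 68 mm → 1.2 × 68 × 5 × 410 / 1000 = 167.3 → r_n = 118.1 kN.
R_n = 1 × 114.4 + 1 × 118.1 = 232.5 kN.
Design strength φR_n = 0.75 × 232.5 = 174 kN.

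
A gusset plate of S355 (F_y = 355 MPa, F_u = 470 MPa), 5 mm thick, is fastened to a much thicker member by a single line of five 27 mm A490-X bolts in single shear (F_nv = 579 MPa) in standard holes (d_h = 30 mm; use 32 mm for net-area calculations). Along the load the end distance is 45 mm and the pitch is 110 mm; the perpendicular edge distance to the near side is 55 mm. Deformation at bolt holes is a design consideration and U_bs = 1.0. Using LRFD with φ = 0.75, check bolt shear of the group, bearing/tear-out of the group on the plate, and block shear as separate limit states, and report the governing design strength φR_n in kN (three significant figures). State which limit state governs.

429 kN (block shear governs)

Bolt shear: A_b = π·27²/4 = 572.6 mm²; R_n = 579 × 572.6 × 5 × 1 / 1000 = 1658 kN → 0.75 × 1658 = 1240 kN.
Bearing: edge l_c = 30, r_n = 84.6 kN; interior l_c = 80, r_n = 152.3 kN; R_n = 84.6 + 4·152.3 = 693.7 kN → 520 kN.
Block shear: A_gv = 2425, A_nv = 1705, A_nt = 195 mm²; R_n = min(0.6F_uA_nv, 0.6F_yA_gv) + U_bs·F_u·A_nt = 572.5 kN → 429 kN.
Block shear governs: 429 kN.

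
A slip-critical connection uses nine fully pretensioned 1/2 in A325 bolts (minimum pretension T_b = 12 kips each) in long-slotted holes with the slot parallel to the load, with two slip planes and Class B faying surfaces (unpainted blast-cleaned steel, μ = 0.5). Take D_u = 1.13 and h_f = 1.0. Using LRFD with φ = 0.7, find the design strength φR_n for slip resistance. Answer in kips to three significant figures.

R_n = μ · D_u · h_f · T_b · n_s · n_b = 0.5 × 1.13 × 1.0 × 12 × 2 × 9 = 122 kips.
Design strength φR_n = 0.7 × 122 = 85.4 kips.

85.4 kips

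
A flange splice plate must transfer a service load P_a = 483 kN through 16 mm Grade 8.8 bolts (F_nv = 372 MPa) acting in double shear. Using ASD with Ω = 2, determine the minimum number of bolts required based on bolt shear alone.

7 bolts

A_b = π·16²/4 = 201.1 mm².
Per-bolt allowable strength R_n/Ω = 372 × 201.1 × 2 / 1000 / 2 = 74.8 kN.
n ≥ 483 / 74.8 = 6.458 → use 7 bolts.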